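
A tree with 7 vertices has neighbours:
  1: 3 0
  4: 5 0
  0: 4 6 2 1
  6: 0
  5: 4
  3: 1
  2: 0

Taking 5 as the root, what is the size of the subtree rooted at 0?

5

The subtree rooted at 0 contains: 0, 6, 1, 2, 3 — 5 nodes.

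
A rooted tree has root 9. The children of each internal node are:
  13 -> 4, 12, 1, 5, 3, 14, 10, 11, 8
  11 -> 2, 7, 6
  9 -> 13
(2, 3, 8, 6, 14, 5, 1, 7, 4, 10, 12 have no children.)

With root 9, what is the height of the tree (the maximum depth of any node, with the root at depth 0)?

3

The longest root-to-leaf path is 9–13–11–7 (3 edges).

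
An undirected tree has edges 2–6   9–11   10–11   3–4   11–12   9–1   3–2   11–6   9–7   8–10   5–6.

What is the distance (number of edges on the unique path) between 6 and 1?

3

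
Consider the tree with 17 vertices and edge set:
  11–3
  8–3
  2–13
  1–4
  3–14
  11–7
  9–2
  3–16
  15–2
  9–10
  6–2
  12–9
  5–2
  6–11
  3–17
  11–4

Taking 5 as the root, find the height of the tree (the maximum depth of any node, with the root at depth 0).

17 sits deepest: 5–2–6–11–3–17 — 5 edges from the root.

5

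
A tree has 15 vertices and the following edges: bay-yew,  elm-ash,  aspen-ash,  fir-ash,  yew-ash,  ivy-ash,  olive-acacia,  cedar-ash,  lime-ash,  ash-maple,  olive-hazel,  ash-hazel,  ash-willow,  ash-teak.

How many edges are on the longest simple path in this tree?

Starting from acacia, a farthest node is bay at distance 5.
One longest path: acacia – olive – hazel – ash – yew – bay.
So the diameter is 5.

5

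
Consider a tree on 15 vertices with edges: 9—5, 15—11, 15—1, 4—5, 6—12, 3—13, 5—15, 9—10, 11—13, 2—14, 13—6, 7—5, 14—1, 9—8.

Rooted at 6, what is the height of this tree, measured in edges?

6

2 sits deepest: 6-13-11-15-1-14-2 — 6 edges from the root.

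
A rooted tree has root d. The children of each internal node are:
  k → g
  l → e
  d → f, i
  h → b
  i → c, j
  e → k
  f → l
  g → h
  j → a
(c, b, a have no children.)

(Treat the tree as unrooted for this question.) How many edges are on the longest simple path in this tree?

BFS from a reaches b last, at distance 10; BFS from b confirms no node is farther.
Path: a–j–i–d–f–l–e–k–g–h–b.

10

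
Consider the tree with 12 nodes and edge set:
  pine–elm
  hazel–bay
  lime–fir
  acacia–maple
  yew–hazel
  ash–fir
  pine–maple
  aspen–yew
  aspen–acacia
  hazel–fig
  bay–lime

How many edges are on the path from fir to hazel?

Walking from fir: fir–lime–bay–hazel. Length 3.

3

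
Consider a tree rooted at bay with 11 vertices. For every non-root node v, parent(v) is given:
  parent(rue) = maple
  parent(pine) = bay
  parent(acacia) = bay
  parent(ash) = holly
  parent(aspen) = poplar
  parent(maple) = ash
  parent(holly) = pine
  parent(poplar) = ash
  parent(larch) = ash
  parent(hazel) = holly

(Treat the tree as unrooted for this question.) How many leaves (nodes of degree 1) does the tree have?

5

Degree-1 nodes: acacia, aspen, hazel, larch, rue — 5 of them.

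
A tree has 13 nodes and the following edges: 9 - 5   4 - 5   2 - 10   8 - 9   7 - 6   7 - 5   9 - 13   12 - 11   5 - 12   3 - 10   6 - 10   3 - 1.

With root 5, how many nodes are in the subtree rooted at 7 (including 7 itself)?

7's subtree: {7, 6, 10, 3, 2, 1}, size 6.

6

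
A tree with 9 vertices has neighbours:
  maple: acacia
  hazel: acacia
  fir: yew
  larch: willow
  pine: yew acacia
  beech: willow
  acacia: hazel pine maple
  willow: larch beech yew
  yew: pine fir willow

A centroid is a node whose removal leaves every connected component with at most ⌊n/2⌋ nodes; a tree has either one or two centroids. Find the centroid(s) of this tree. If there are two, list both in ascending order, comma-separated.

If yew is removed the pieces have sizes 4, 3, 1, all ≤ ⌊9/2⌋ = 4.
Every other node leaves some component of size > 4, so the centroid is unique.

yew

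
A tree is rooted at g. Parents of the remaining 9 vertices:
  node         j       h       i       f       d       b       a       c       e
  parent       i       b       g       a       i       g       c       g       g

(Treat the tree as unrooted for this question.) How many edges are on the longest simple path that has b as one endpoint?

4

Distances from b peak at 4, attained at f.
b – g – c – a – f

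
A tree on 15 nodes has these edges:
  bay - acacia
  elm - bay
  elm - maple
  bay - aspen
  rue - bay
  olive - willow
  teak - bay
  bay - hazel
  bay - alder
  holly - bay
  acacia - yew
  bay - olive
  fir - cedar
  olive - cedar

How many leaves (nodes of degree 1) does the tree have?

10

Degree-1 nodes: alder, aspen, fir, hazel, holly, maple, rue, teak, willow, yew — 10 of them.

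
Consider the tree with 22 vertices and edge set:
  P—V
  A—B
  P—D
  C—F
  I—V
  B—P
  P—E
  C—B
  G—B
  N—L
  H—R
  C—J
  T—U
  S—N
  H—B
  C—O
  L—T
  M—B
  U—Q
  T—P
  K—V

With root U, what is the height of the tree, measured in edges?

A deepest node is R, reached by U–T–P–B–H–R.
That path has 5 edges, so the height is 5.

5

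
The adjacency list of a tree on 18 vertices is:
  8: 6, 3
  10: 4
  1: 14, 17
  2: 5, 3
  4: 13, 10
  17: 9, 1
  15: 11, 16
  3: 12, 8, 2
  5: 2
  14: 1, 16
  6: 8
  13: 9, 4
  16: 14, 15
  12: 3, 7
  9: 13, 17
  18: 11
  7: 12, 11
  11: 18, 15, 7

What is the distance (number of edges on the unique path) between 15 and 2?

5

Walking from 15: 15 – 11 – 7 – 12 – 3 – 2. Length 5.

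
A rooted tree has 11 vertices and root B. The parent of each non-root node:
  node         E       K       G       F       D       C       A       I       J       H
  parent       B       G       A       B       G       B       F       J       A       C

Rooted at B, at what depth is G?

3

Climbing from G to the root: G–A–F–B. That's 3 steps.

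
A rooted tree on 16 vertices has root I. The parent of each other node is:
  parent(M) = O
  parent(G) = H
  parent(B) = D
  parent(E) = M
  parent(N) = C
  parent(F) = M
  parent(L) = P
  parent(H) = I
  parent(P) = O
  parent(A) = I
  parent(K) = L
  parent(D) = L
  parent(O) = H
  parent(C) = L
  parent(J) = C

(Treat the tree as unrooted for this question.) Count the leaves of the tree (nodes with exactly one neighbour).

Exactly 8 nodes have a single neighbour: A, B, E, F, G, J, K, N.

8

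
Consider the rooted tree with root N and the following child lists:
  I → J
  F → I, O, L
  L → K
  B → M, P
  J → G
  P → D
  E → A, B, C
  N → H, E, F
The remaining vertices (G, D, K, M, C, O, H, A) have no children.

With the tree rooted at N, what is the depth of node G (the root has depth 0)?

4

N – F – I – J – G — 4 edges.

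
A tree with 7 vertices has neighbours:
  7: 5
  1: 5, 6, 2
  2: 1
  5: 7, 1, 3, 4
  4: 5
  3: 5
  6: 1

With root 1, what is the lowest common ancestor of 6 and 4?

1

Path 6→root: 6 1; path 4→root: 4 5 1.
First common node: 1.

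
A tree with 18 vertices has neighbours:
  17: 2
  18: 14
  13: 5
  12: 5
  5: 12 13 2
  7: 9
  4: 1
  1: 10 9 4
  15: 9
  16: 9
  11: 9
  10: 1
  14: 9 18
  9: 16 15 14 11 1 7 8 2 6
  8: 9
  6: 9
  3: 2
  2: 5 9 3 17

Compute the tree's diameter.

5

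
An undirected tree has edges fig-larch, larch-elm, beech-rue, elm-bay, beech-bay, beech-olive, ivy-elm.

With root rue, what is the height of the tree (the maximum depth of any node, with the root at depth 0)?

5

fig sits deepest: rue-beech-bay-elm-larch-fig — 5 edges from the root.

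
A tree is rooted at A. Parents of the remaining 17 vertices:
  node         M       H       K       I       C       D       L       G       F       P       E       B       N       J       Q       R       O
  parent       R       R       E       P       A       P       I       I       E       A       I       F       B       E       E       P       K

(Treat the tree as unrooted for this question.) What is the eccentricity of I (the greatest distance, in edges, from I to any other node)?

The node farthest from I is N, via I–E–F–B–N — 4 edges.

4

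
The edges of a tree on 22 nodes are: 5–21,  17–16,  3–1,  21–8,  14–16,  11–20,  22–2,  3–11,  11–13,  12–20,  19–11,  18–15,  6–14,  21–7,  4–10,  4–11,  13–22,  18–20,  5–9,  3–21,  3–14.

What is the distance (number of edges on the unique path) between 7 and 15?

6

7 - 21 - 3 - 11 - 20 - 18 - 15: 6 edges.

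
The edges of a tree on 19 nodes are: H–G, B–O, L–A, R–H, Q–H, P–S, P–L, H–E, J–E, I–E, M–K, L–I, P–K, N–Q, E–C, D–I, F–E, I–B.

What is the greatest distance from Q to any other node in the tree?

7

Distances from Q peak at 7, attained at M.
Q–H–E–I–L–P–K–M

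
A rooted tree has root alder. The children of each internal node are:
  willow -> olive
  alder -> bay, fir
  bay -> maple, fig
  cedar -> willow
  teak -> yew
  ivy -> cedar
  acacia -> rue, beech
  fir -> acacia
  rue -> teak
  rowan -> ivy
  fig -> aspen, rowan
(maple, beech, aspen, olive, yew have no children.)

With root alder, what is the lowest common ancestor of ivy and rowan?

rowan

Ancestors of ivy (toward the root): ivy, rowan, fig, bay, alder.
Ancestors of rowan: rowan, fig, bay, alder.
The deepest node appearing in both lists is rowan.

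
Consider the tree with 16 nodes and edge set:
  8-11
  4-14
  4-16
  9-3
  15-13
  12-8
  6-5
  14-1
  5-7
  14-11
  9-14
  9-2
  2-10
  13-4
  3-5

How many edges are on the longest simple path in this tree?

Starting from 15, a farthest node is 7 at distance 7.
One longest path: 15-13-4-14-9-3-5-7.
So the diameter is 7.

7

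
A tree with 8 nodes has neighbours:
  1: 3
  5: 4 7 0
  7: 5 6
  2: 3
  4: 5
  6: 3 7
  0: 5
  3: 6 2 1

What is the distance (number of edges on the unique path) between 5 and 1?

Walking from 5: 5–7–6–3–1. Length 4.

4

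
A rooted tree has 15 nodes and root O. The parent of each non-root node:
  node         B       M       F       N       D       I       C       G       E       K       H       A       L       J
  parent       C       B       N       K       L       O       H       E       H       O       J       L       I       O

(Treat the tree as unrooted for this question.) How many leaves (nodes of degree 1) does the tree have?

5

The leaves are A, D, F, G, M.
That is 5 leaves.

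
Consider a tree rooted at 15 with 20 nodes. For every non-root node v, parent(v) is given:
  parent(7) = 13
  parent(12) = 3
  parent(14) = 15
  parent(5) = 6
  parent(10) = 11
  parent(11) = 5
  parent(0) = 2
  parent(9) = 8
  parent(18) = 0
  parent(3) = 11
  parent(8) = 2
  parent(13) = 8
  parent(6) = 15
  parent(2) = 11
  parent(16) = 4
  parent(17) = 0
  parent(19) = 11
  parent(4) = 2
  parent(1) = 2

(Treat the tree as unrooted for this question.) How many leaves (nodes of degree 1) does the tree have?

10

Exactly 10 nodes have a single neighbour: 1, 7, 9, 10, 12, 14, 16, 17, 18, 19.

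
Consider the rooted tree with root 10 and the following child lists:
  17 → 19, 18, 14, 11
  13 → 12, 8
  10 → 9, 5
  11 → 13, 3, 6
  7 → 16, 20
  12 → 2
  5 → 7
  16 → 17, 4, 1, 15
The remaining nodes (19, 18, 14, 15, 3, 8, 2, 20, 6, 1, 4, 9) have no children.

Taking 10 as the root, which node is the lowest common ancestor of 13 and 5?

5

Path 13→root: 13 11 17 16 7 5 10; path 5→root: 5 10.
First common node: 5.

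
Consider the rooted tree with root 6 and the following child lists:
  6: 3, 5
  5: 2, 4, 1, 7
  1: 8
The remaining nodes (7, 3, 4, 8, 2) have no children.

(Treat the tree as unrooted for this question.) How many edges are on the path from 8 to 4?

3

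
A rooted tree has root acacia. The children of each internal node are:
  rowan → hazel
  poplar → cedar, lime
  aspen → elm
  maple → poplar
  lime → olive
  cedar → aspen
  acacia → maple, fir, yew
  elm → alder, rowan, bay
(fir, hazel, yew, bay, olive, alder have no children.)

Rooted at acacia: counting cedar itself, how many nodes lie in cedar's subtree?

7

The subtree rooted at cedar contains: cedar, aspen, elm, alder, rowan, bay, hazel — 7 nodes.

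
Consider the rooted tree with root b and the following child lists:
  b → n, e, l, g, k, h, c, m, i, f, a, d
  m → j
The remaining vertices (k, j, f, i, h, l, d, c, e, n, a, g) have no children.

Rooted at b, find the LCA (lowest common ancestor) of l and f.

b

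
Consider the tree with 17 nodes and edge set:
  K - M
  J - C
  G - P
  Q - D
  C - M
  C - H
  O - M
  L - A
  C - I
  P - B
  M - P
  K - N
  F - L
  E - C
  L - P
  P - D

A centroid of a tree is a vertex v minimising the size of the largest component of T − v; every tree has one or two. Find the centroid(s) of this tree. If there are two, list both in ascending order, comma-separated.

Delete M: the remaining components have sizes 8, 5, 2, 1. Max 8 ≤ 8, so M is a centroid.
No neighbour of M does as well, so M is the unique centroid.

M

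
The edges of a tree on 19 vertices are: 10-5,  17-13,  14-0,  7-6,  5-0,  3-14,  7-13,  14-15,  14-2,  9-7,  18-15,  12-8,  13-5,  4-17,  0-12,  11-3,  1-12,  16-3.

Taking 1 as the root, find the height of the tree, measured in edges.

The longest root-to-leaf path is 1–12–0–5–13–17–4 (6 edges).

6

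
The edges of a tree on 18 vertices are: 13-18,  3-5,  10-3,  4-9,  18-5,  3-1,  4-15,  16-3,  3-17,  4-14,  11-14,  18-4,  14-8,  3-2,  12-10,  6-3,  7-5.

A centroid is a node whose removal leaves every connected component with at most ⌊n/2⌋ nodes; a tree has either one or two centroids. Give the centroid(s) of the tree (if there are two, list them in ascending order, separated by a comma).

5

Removing 5 splits the tree into components of sizes 8, 8, 1; the largest is 8 ≤ ⌊18/2⌋ = 9.
No neighbour of 5 does as well, so 5 is the unique centroid.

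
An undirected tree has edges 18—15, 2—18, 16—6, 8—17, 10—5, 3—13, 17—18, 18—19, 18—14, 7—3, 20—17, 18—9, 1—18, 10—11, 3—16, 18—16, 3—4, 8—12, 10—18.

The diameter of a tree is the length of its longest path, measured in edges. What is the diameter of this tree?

6

BFS from 13 reaches 12 last, at distance 6; BFS from 12 confirms no node is farther.
Path: 13–3–16–18–17–8–12.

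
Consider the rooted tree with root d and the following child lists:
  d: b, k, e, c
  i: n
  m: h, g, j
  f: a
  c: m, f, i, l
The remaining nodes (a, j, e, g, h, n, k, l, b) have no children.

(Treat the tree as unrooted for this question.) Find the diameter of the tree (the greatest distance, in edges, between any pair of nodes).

BFS from h reaches b last, at distance 4; BFS from b confirms no node is farther.
Path: h – m – c – d – b.

4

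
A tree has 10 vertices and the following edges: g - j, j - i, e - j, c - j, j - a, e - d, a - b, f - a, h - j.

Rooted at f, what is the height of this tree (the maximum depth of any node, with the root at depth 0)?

A deepest node is d, reached by f – a – j – e – d.
That path has 4 edges, so the height is 4.

4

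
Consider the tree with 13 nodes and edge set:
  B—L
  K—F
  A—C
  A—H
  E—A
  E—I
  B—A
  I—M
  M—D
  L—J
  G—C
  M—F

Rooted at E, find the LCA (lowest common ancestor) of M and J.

M's ancestor chain is M, I, E and J's is J, L, B, A, E; they first meet at E.

E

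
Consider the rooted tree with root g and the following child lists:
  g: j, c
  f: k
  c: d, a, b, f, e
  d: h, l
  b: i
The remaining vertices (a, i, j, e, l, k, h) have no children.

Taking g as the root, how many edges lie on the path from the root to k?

Path from g to k: g → c → f → k, which has 3 edges.

3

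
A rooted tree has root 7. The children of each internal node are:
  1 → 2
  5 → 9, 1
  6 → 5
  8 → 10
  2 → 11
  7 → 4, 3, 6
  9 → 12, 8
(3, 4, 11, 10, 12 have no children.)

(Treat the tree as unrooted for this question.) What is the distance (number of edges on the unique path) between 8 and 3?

Walking from 8: 8 – 9 – 5 – 6 – 7 – 3. Length 5.

5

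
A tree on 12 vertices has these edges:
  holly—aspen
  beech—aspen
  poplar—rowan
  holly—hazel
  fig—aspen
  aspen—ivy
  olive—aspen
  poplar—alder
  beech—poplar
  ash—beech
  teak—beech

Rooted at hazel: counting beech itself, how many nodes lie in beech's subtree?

The subtree rooted at beech contains: beech, poplar, teak, ash, alder, rowan — 6 nodes.

6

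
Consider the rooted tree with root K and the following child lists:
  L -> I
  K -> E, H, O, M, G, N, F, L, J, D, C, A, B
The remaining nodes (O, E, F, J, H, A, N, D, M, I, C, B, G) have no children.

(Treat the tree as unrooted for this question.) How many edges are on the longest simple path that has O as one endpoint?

A farthest node from O is I.
The path O-K-L-I has 3 edges.

3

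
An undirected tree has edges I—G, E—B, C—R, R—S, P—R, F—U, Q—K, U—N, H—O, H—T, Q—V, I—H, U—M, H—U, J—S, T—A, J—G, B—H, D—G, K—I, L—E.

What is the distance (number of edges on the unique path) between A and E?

4

Walking from A: A - T - H - B - E. Length 4.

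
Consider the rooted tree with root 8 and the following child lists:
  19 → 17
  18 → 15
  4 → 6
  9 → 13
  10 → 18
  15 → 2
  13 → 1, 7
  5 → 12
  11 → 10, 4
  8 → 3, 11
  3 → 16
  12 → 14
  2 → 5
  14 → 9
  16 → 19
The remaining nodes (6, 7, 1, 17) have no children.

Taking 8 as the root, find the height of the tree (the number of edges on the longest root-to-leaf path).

11

1 sits deepest: 8 – 11 – 10 – 18 – 15 – 2 – 5 – 12 – 14 – 9 – 13 – 1 — 11 edges from the root.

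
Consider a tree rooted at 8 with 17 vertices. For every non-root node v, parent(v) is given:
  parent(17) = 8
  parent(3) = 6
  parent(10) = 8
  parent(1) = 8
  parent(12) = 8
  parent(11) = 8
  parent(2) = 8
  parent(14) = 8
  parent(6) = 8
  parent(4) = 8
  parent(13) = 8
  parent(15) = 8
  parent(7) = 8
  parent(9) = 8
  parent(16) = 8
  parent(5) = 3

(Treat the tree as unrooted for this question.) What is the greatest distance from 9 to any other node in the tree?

4

A farthest node from 9 is 5.
The path 9 – 8 – 6 – 3 – 5 has 4 edges.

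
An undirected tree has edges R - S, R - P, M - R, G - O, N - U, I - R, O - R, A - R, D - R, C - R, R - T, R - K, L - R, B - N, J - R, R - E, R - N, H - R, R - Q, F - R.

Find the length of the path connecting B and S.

Walking from B: B–N–R–S. Length 3.

3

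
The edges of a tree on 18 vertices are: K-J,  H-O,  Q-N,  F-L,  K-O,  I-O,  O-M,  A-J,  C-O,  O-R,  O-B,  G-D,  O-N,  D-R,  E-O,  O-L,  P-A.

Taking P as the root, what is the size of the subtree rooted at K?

K's subtree: {K, O, E, R, H, L, N, M, B, C, I, D, F, Q, G}, size 15.

15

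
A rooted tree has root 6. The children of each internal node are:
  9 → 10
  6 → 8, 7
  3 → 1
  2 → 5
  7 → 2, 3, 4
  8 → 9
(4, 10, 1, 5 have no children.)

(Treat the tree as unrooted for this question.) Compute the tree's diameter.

6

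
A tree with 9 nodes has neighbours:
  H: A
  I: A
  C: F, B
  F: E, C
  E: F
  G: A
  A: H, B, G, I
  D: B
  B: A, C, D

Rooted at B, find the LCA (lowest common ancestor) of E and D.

E's ancestor chain is E, F, C, B and D's is D, B; they first meet at B.

B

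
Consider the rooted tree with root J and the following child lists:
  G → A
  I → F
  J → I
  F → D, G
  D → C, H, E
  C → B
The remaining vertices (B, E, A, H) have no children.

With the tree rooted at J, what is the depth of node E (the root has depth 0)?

Path from J to E: J–I–F–D–E, which has 4 edges.

4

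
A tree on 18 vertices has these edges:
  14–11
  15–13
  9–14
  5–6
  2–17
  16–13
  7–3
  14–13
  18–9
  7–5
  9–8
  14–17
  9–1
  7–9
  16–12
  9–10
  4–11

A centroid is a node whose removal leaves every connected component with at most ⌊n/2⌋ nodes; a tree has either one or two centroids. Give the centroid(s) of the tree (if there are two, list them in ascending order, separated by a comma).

9, 14

Delete 14: the remaining components have sizes 9, 4, 2, 2. Max 9 ≤ 9, so 14 is a centroid.
9 is adjacent to 14 and is also a centroid (the largest component after removing it is likewise 9).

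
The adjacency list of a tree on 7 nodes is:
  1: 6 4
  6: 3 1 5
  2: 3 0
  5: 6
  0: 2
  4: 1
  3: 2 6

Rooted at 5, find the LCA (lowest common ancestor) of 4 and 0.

Path 4→root: 4 1 6 5; path 0→root: 0 2 3 6 5.
First common node: 6.

6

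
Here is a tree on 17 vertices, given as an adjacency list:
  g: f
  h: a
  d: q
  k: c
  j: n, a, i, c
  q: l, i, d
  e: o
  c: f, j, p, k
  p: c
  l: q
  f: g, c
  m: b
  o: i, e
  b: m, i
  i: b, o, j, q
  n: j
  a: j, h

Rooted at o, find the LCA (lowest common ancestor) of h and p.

Ancestors of h (toward the root): h, a, j, i, o.
Ancestors of p: p, c, j, i, o.
The deepest node appearing in both lists is j.

j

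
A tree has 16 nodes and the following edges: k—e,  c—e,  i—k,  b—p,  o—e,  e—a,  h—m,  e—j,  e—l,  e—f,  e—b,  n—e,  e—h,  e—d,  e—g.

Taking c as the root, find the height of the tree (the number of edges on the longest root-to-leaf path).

The longest root-to-leaf path is c – e – h – m (3 edges).

3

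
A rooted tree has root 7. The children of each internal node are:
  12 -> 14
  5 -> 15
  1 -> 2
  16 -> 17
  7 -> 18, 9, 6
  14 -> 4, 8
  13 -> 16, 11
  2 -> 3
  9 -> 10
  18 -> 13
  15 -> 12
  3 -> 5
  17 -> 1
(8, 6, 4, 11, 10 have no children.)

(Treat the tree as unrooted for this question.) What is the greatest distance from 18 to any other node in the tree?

11

A farthest node from 18 is 4 (8 also at distance 11).
The path 18–13–16–17–1–2–3–5–15–12–14–4 has 11 edges.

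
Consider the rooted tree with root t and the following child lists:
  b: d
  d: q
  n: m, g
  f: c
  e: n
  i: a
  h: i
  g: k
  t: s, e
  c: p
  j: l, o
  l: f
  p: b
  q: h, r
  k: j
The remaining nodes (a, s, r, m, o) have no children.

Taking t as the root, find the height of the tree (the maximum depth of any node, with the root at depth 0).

A deepest node is a, reached by t → e → n → g → k → j → l → f → c → p → b → d → q → h → i → a.
That path has 15 edges, so the height is 15.

15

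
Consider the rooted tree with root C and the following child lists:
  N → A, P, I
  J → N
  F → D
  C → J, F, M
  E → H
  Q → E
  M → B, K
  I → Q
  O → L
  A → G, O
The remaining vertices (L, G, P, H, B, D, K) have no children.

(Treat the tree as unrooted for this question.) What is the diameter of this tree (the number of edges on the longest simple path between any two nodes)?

8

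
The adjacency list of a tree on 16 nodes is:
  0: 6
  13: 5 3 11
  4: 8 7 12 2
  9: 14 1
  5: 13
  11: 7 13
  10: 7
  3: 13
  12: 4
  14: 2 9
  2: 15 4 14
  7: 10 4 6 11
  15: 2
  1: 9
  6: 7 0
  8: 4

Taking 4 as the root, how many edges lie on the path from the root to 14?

Path from 4 to 14: 4 – 2 – 14, which has 2 edges.

2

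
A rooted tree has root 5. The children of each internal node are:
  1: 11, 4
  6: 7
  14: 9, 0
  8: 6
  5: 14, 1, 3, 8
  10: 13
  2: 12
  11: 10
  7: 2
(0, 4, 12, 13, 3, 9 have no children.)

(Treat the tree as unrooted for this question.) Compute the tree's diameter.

A longest path is 12-2-7-6-8-5-1-11-10-13, with 9 edges.

9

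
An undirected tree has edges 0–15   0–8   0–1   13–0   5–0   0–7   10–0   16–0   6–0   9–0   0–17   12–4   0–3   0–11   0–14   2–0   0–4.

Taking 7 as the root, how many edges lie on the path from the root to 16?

Path from 7 to 16: 7 → 0 → 16, which has 2 edges.

2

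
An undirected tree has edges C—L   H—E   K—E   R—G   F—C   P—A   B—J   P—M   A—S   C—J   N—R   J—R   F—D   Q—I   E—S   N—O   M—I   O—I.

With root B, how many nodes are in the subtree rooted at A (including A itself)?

Descendants of A (including itself): A, S, E, K, H. That's 5.

5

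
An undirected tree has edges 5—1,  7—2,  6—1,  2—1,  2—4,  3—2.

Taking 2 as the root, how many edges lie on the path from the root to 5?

Climbing from 5 to the root: 5–1–2. That's 2 steps.

2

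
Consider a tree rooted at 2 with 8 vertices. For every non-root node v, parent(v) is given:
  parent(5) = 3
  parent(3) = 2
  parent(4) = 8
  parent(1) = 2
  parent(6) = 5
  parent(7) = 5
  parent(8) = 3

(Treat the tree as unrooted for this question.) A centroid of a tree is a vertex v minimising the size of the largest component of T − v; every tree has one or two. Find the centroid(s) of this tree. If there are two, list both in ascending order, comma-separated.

Removing 3 splits the tree into components of sizes 3, 2, 2; the largest is 3 ≤ ⌊8/2⌋ = 4.
No neighbour of 3 does as well, so 3 is the unique centroid.

3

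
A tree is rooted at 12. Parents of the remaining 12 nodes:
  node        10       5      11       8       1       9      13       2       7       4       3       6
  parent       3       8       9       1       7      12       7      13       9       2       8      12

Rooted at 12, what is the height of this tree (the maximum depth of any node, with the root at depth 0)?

6

A deepest node is 10, reached by 12-9-7-1-8-3-10.
That path has 6 edges, so the height is 6.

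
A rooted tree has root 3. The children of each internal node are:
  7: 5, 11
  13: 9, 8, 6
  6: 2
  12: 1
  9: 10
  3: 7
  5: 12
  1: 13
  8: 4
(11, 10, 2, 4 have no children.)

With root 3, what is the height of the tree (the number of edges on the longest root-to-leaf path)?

10 sits deepest: 3 → 7 → 5 → 12 → 1 → 13 → 9 → 10 — 7 edges from the root.

7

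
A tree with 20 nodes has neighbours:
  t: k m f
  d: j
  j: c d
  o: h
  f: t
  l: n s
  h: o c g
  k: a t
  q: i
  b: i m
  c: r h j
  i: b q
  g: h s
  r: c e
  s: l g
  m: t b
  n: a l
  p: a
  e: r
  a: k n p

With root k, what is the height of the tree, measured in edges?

9

A deepest node is d, reached by k → a → n → l → s → g → h → c → j → d.
That path has 9 edges, so the height is 9.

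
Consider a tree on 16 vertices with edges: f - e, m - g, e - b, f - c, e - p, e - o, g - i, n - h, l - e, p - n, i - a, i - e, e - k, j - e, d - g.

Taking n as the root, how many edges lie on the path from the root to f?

3

Path from n to f: n–p–e–f, which has 3 edges.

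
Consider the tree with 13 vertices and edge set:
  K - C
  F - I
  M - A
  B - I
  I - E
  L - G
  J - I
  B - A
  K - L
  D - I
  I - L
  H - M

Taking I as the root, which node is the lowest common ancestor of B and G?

B's ancestor chain is B, I and G's is G, L, I; they first meet at I.

I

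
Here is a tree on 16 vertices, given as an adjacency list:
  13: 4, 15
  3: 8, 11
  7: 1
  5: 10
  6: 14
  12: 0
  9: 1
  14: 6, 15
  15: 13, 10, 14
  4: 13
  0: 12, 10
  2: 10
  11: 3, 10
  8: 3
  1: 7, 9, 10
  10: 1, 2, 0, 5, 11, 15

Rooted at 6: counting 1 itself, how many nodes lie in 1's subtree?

1's subtree: {1, 7, 9}, size 3.

3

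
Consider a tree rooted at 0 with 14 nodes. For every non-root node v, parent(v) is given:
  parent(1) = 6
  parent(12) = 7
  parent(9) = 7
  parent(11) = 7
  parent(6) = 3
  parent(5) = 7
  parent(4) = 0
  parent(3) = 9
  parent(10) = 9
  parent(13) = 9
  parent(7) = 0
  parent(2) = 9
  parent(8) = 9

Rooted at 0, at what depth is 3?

Path from 0 to 3: 0–7–9–3, which has 3 edges.

3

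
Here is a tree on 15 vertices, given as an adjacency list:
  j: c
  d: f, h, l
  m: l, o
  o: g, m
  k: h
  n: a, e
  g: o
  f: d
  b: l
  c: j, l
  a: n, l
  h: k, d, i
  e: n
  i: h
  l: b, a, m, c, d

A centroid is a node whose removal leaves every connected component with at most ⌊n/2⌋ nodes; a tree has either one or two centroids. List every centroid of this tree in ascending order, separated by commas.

Delete l: the remaining components have sizes 5, 3, 3, 2, 1. Max 5 ≤ 7, so l is a centroid.
Every other node leaves some component of size > 7, so the centroid is unique.

l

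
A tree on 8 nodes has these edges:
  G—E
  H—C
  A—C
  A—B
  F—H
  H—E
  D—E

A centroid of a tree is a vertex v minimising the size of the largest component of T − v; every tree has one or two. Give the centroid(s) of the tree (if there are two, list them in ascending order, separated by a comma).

H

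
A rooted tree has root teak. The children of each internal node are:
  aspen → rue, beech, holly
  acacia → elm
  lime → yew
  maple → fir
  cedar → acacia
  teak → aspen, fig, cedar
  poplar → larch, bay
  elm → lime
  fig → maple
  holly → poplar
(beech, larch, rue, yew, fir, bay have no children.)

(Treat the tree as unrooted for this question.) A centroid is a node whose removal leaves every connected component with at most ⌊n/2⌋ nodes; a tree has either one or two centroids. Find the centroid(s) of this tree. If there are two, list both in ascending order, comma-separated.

If teak is removed the pieces have sizes 7, 5, 3, all ≤ ⌊16/2⌋ = 8.
No neighbour of teak does as well, so teak is the unique centroid.

teak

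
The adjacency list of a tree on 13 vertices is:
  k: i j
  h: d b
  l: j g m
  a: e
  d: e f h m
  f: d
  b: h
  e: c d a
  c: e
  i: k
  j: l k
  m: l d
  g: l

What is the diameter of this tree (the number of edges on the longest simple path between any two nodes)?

7

BFS from i reaches b last, at distance 7; BFS from b confirms no node is farther.
Path: i-k-j-l-m-d-h-b.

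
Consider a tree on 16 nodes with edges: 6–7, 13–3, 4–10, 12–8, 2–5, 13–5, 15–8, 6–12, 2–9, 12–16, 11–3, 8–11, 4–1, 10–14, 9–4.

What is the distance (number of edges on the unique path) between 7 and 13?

6

The path is 7 - 6 - 12 - 8 - 11 - 3 - 13, which has 6 edges.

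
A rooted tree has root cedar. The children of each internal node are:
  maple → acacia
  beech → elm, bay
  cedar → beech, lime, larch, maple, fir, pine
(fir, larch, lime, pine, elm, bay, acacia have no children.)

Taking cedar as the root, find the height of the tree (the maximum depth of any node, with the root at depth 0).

2

A deepest node is acacia, reached by cedar–maple–acacia.
That path has 2 edges, so the height is 2.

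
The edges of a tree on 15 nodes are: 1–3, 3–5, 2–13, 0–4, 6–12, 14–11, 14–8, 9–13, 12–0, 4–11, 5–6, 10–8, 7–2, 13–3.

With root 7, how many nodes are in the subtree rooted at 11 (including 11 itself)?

Descendants of 11 (including itself): 11, 14, 8, 10. That's 4.

4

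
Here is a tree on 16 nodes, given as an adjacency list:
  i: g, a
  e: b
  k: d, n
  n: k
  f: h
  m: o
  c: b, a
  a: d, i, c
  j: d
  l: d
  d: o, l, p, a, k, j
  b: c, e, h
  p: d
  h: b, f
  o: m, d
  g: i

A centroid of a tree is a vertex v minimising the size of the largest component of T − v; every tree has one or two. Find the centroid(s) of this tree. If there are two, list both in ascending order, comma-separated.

a, d

Removing d splits the tree into components of sizes 8, 2, 2, 1, 1, 1; the largest is 8 ≤ ⌊16/2⌋ = 8.
Its neighbour a also leaves a largest component of size 8, so both are centroids.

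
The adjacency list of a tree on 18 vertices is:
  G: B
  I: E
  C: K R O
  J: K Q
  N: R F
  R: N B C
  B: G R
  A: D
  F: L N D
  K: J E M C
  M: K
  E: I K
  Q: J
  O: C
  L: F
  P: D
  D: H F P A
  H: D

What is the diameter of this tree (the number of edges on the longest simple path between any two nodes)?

8

BFS from H reaches I last, at distance 8; BFS from I confirms no node is farther.
Path: H – D – F – N – R – C – K – E – I.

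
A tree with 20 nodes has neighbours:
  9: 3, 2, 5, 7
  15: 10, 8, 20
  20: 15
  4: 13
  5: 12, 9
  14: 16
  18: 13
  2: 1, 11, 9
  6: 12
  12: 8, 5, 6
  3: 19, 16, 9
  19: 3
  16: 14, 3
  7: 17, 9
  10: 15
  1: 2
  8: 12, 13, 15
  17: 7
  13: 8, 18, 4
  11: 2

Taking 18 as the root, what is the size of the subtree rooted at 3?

4

Descendants of 3 (including itself): 3, 16, 19, 14. That's 4.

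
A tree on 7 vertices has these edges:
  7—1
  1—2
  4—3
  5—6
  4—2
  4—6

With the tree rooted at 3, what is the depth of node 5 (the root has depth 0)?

3

Climbing from 5 to the root: 5 – 6 – 4 – 3. That's 3 steps.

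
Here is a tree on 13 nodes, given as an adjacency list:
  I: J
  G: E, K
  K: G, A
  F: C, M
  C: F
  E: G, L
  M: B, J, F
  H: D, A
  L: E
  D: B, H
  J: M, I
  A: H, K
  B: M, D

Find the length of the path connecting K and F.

6

The path is K – A – H – D – B – M – F, which has 6 edges.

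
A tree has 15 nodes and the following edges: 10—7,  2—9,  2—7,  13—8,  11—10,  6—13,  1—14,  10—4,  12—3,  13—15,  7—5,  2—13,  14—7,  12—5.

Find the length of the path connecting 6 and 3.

6–13–2–7–5–12–3: 6 edges.

6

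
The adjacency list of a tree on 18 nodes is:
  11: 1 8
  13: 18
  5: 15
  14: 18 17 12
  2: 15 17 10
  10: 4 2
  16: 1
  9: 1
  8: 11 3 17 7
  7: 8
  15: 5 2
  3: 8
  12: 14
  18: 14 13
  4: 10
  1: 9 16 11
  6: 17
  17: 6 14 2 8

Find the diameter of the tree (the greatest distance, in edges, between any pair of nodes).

Starting from 16, a farthest node is 5 at distance 7.
One longest path: 16-1-11-8-17-2-15-5.
So the diameter is 7.

7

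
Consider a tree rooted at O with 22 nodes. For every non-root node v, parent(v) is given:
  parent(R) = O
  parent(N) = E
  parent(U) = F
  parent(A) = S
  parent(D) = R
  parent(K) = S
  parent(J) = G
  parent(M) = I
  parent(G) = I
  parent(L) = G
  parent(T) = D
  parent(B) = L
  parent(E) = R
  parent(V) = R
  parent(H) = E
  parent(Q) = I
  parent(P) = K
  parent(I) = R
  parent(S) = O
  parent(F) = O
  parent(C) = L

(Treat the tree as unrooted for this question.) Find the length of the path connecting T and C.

Walking from T: T–D–R–I–G–L–C. Length 6.

6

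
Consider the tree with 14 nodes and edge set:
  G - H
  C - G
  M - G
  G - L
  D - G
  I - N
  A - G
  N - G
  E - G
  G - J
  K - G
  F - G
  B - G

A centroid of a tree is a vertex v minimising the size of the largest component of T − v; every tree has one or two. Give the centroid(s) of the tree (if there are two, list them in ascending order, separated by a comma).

Removing G splits the tree into components of sizes 2, 1, 1, 1, 1, 1, 1, 1, 1, 1, 1, 1; the largest is 2 ≤ ⌊14/2⌋ = 7.
Every other node leaves some component of size > 7, so the centroid is unique.

G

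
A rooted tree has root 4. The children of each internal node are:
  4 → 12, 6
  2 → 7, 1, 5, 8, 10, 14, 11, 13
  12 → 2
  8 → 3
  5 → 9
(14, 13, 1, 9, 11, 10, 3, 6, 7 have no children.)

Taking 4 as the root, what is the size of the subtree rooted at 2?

11

The subtree rooted at 2 contains: 2, 5, 1, 8, 13, 14, 10, 11, 7, 9, 3 — 11 nodes.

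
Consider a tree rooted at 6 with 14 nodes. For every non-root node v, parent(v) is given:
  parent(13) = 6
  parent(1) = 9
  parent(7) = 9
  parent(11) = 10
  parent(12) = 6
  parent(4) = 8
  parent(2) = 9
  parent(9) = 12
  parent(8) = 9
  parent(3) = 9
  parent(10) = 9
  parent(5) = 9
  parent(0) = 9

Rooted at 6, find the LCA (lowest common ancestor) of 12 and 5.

12

Ancestors of 12 (toward the root): 12, 6.
Ancestors of 5: 5, 9, 12, 6.
The deepest node appearing in both lists is 12.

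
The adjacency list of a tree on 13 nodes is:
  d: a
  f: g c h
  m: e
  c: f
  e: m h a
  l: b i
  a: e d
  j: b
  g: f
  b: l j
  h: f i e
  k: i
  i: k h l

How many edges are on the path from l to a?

l–i–h–e–a: 4 edges.

4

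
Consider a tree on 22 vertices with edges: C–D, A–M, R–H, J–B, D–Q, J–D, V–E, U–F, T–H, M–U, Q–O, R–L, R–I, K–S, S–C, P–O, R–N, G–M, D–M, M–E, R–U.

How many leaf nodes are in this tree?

11

Degree-1 nodes: A, B, F, G, I, K, L, N, P, T, V — 11 of them.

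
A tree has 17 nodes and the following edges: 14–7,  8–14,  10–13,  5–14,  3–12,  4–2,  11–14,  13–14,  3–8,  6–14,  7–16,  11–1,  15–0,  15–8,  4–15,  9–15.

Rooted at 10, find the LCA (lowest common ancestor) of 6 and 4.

14

6's ancestor chain is 6, 14, 13, 10 and 4's is 4, 15, 8, 14, 13, 10; they first meet at 14.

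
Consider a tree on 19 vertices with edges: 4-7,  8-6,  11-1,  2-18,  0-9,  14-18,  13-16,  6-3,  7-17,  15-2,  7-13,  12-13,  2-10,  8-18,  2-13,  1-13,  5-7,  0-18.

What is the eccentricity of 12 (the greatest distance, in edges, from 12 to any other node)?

A farthest node from 12 is 3.
The path 12-13-2-18-8-6-3 has 6 edges.

6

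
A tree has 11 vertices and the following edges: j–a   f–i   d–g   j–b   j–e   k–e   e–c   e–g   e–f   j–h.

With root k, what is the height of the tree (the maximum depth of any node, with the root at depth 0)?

3

a sits deepest: k–e–j–a — 3 edges from the root.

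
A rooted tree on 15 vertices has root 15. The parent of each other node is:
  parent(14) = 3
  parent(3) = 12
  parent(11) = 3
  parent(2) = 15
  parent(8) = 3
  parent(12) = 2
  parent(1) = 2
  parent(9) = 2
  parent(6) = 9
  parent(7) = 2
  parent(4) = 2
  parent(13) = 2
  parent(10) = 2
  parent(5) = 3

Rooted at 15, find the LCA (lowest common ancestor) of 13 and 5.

2

Ancestors of 13 (toward the root): 13, 2, 15.
Ancestors of 5: 5, 3, 12, 2, 15.
The deepest node appearing in both lists is 2.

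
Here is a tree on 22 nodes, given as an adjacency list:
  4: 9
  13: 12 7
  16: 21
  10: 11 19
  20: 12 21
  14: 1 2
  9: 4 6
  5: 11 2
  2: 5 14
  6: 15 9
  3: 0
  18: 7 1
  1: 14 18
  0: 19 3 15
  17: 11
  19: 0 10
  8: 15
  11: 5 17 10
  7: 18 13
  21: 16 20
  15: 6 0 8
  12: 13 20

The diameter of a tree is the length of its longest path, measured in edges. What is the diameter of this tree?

A longest path is 16-21-20-12-13-7-18-1-14-2-5-11-10-19-0-15-6-9-4, with 18 edges.

18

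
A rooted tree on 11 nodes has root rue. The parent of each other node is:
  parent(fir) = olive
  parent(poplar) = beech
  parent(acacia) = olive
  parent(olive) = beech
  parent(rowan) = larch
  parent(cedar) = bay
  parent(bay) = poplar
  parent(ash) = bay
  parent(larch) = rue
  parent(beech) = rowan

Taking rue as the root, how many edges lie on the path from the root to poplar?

4

Path from rue to poplar: rue → larch → rowan → beech → poplar, which has 4 edges.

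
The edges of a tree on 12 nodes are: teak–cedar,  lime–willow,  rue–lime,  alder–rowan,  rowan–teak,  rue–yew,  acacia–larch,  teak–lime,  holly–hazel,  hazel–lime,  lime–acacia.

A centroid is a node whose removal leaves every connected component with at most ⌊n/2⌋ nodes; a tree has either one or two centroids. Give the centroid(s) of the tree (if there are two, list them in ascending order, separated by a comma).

If lime is removed the pieces have sizes 4, 2, 2, 2, 1, all ≤ ⌊12/2⌋ = 6.
Every other node leaves some component of size > 6, so the centroid is unique.

lime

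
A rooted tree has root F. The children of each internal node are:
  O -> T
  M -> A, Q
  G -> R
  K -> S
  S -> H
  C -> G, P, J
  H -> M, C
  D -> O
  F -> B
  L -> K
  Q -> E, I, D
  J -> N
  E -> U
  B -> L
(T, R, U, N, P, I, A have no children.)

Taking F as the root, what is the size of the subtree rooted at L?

L's subtree: {L, K, S, H, C, M, G, J, P, Q, A, R, N, D, I, E, O, U, T}, size 19.

19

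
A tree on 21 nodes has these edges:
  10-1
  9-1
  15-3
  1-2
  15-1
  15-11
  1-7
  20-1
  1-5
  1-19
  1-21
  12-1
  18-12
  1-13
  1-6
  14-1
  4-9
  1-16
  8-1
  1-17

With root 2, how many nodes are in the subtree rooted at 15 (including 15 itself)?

3

15's subtree: {15, 3, 11}, size 3.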